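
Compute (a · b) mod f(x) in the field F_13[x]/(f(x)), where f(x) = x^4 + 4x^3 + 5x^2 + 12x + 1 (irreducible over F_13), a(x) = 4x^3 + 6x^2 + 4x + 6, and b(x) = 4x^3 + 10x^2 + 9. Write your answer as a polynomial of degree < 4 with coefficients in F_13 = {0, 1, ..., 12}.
a · b ≡ 2x^3 + x^2 + 6x + 6 (mod f(x))

Multiply in F_13[x]: a(x)·b(x) = (4x^3 + 6x^2 + 4x + 6)·(4x^3 + 10x^2 + 9) = 3x^6 + 12x^5 + 11x^4 + 9x^3 + 10x^2 + 10x + 2. This has degree ≥ 4, so divide by f(x) over F_13: 3x^6 + 12x^5 + 11x^4 + 9x^3 + 10x^2 + 10x + 2 = (3x^2 + 9)·(x^4 + 4x^3 + 5x^2 + 12x + 1) + (2x^3 + x^2 + 6x + 6). Hence a·b ≡ 2x^3 + x^2 + 6x + 6 (mod f). (F_13[x]/(f) is a field with 13^4 = 28561 elements since f is irreducible of degree 4.)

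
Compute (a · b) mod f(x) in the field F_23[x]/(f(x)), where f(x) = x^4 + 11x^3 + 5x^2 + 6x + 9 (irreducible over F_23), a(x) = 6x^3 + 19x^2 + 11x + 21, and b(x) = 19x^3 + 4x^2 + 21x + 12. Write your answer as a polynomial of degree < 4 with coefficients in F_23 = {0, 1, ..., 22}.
a · b ≡ 6x^3 + 5x^2 + 18x + 16 (mod f(x))

Multiply in F_23[x]: a(x)·b(x) = (6x^3 + 19x^2 + 11x + 21)·(19x^3 + 4x^2 + 21x + 12) = 22x^6 + 17x^5 + 20x^4 + 17x^3 + 14x^2 + 21x + 22. This has degree ≥ 4, so divide by f(x) over F_23: 22x^6 + 17x^5 + 20x^4 + 17x^3 + 14x^2 + 21x + 22 = (22x^2 + 5x + 16)·(x^4 + 11x^3 + 5x^2 + 6x + 9) + (6x^3 + 5x^2 + 18x + 16). Hence a·b ≡ 6x^3 + 5x^2 + 18x + 16 (mod f). (F_23[x]/(f) is a field with 23^4 = 279841 elements since f is irreducible of degree 4.)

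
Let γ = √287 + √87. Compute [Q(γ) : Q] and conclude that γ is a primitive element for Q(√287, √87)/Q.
[Q(γ) : Q] = 4 (equivalently, Q(γ) = Q(√287, √87))

Obviously Q(γ) ⊆ Q(√287, √87), and [Q(√287, √87):Q] = 4 (since 287, 87 are distinct squarefree integers > 1 with 24969 not a perfect square). To show equality we compute the minimal polynomial of γ. From γ = √287 + √87: γ^2 = 287 + 2√(24969) + 87 = 374 + 2√(24969), so γ^2 - 374 = 2√(24969); squaring, (γ^2 - 374)^2 = 4·24969, i.e. γ^4 - 748γ^2 + 139876 - 99876 = 0, i.e. γ^4 - 748γ^2 + 40000 = 0. So γ is a root of x^4 - 748x^2 + 40000. This polynomial is irreducible over Q: it has no rational root (each ±√287 ± √87 is irrational), and any factorization into two quadratics over Q would force √(24969) ∈ Q (pairing opposite roots) or √287, √87 ∈ Q (other pairings), all impossible. Hence [Q(γ):Q] = 4 = [Q(√287, √87):Q], so Q(γ) = Q(√287, √87).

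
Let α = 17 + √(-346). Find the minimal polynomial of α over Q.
m_α(x) = x^2 - 34x + 635

From α - 17 = √(-346), squaring gives (α - 17)^2 = -346, i.e. α^2 - 34α + 289 = -346, so α^2 - 34α + 635 = 0. The discriminant of x^2 - 34x + 635 is (-34)^2 - 4·(635) = 1156 - 2540 = -1384, and 4·(-346) is not a perfect square in Q since -346 is squarefree and ≠ 1. Hence x^2 - 34x + 635 is irreducible over Q and is the minimal polynomial of α.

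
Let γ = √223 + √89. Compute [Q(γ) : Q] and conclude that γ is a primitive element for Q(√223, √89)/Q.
[Q(γ) : Q] = 4 (equivalently, Q(γ) = Q(√223, √89))

Obviously Q(γ) ⊆ Q(√223, √89), and [Q(√223, √89):Q] = 4 (since 223, 89 are distinct squarefree integers > 1 with 19847 not a perfect square). To show equality we compute the minimal polynomial of γ. From γ = √223 + √89: γ^2 = 223 + 2√(19847) + 89 = 312 + 2√(19847), so γ^2 - 312 = 2√(19847); squaring, (γ^2 - 312)^2 = 4·19847, i.e. γ^4 - 624γ^2 + 97344 - 79388 = 0, i.e. γ^4 - 624γ^2 + 17956 = 0. So γ is a root of x^4 - 624x^2 + 17956. This polynomial is irreducible over Q: it has no rational root (each ±√223 ± √89 is irrational), and any factorization into two quadratics over Q would force √(19847) ∈ Q (pairing opposite roots) or √223, √89 ∈ Q (other pairings), all impossible. Hence [Q(γ):Q] = 4 = [Q(√223, √89):Q], so Q(γ) = Q(√223, √89).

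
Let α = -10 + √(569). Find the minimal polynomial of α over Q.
m_α(x) = x^2 + 20x - 469

From α + 10 = √(569), squaring gives (α + 10)^2 = 569, i.e. α^2 + 20α + 100 = 569, so α^2 + 20α - 469 = 0. The discriminant of x^2 + 20x - 469 is (20)^2 - 4·(-469) = 400 + 1876 = 2276, and 4·(569) is not a perfect square in Q since 569 is squarefree and ≠ 1. Hence x^2 + 20x - 469 is irreducible over Q and is the minimal polynomial of α.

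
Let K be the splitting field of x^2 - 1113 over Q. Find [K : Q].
[K : Q] = 2

f(x) = x^2 - 1113 factors as (x - √1113)(x + √1113). The splitting field is K = Q(√1113). Since 1113 is squarefree and > 1, it is not a perfect square, so x^2 - 1113 is irreducible over Q and [Q(√1113) : Q] = 2. Hence [K : Q] = 2.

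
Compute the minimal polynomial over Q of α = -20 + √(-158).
m_α(x) = x^2 + 40x + 558

From α + 20 = √(-158), squaring gives (α + 20)^2 = -158, i.e. α^2 + 40α + 400 = -158, so α^2 + 40α + 558 = 0. The discriminant of x^2 + 40x + 558 is (40)^2 - 4·(558) = 1600 - 2232 = -632, and 4·(-158) is not a perfect square in Q since -158 is squarefree and ≠ 1. Hence x^2 + 40x + 558 is irreducible over Q and is the minimal polynomial of α.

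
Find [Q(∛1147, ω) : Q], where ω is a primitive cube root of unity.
[Q(∛1147, ω) : Q] = 6

[Q(∛1147):Q] = 3 (min poly x^3 - 1147, irreducible since 1147 is not a perfect cube). [Q(ω):Q] = 2 (min poly x^2 + x + 1). Since Q(∛1147) ⊂ R and ω ∉ R, we have ω ∉ Q(∛1147), so x^2 + x + 1 remains irreducible over Q(∛1147) and [Q(∛1147, ω) : Q(∛1147)] = 2. By the tower law, [Q(∛1147, ω) : Q] = 3 · 2 = 6. (In fact Q(∛1147, ω) is the splitting field of x^3 - 1147 over Q.)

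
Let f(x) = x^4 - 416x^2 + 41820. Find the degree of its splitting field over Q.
[K : Q] = 4

Solving the quadratic in x^2: x^2 = (416 ± √(416^2 - 4·41820))/2 = (416 ± √5776)/2 = (416 ± 76)/2, giving x^2 = 246 or x^2 = 170. So f(x) = (x^2 - 246)(x^2 - 170) and the roots of f are ±√246, ±√170. Hence the splitting field is K = Q(√246, √170). Since 246 and 170 are distinct squarefree integers > 1, their product 41820 is not a perfect square, so √170 ∉ Q(√246). By the tower law [K:Q] = [Q(√246,√170):Q(√246)] · [Q(√246):Q] = 2 · 2 = 4.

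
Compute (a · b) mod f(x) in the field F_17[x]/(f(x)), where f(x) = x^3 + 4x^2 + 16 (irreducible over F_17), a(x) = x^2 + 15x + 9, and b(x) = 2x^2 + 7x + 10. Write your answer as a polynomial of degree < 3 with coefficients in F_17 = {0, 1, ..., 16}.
a · b ≡ 11x (mod f(x))

Multiply in F_17[x]: a(x)·b(x) = (x^2 + 15x + 9)·(2x^2 + 7x + 10) = 2x^4 + 3x^3 + 14x^2 + 9x + 5. This has degree ≥ 3, so divide by f(x) over F_17: 2x^4 + 3x^3 + 14x^2 + 9x + 5 = (2x + 12)·(x^3 + 4x^2 + 16) + (11x). Hence a·b ≡ 11x (mod f). (F_17[x]/(f) is a field with 17^3 = 4913 elements since f is irreducible of degree 3.)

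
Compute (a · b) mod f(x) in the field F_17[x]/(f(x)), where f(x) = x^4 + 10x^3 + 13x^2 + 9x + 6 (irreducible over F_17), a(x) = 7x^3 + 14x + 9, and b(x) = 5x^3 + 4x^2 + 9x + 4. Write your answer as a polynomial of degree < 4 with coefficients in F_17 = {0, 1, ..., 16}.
a · b ≡ 10x^3 + 9x^2 + 8x + 5 (mod f(x))

Multiply in F_17[x]: a(x)·b(x) = (7x^3 + 14x + 9)·(5x^3 + 4x^2 + 9x + 4) = x^6 + 11x^5 + 14x^4 + 10x^3 + 9x^2 + x + 2. This has degree ≥ 4, so divide by f(x) over F_17: x^6 + 11x^5 + 14x^4 + 10x^3 + 9x^2 + x + 2 = (x^2 + x + 8)·(x^4 + 10x^3 + 13x^2 + 9x + 6) + (10x^3 + 9x^2 + 8x + 5). Hence a·b ≡ 10x^3 + 9x^2 + 8x + 5 (mod f). (F_17[x]/(f) is a field with 17^4 = 83521 elements since f is irreducible of degree 4.)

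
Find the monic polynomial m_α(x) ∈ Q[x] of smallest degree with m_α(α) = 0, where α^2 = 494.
m_α(x) = x^2 - 494

α satisfies α^2 - 494 = 0, so x^2 - 494 annihilates α. Since d = 494 is squarefree and ≠ 1, it is not a perfect square in Q, so x^2 - 494 has no rational root and is therefore irreducible over Q (a degree-2 polynomial over a field is irreducible iff it has no root). Hence m_α(x) = x^2 - 494.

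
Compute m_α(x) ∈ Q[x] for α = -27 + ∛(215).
m_α(x) = x^3 + 81x^2 + 2187x + 19468

Set β = α + 27 = ∛(215), so β^3 = 215. Then (α + 27)^3 - 215 = 0, i.e. α is a root of g(x) = (x + 27)^3 - 215 = x^3 + 81x^2 + 2187x + 19468. Since g(x) = h(x + 27) where h(x) = x^3 - 215, and h is irreducible over Q (because 215 is not a perfect cube, so h has no rational root, and a monic cubic with no rational root is irreducible), g is also irreducible (irreducibility is preserved under the substitution x → x + 27). Hence m_α(x) = x^3 + 81x^2 + 2187x + 19468.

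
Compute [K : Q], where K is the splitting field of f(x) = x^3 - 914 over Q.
[K : Q] = 6

The roots of x^3 - 914 are ∛914, ω∛914, ω^2∛914 where ω = e^(2πi/3) is a primitive cube root of unity, so K = Q(∛914, ω). Now [Q(∛914):Q] = 3 (since 914 is not a perfect cube, x^3 - 914 is irreducible) and [Q(ω):Q] = 2. Both 2 and 3 divide [K:Q], and [K:Q] ≤ 3·2 = 6, so [K:Q] = 6. (Equivalently: Q(∛914) ⊂ R but ω ∉ R, so [K : Q(∛914)] = 2.)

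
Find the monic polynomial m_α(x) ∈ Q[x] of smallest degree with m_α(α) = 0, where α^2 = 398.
m_α(x) = x^2 - 398

α satisfies α^2 - 398 = 0, so x^2 - 398 annihilates α. Since d = 398 is squarefree and ≠ 1, it is not a perfect square in Q, so x^2 - 398 has no rational root and is therefore irreducible over Q (a degree-2 polynomial over a field is irreducible iff it has no root). Hence m_α(x) = x^2 - 398.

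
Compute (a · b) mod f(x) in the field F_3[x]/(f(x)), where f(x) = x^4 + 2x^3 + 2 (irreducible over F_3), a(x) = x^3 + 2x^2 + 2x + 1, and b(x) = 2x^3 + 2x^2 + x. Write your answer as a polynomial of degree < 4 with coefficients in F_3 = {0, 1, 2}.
a · b ≡ x^3 + 2 (mod f(x))

Multiply in F_3[x]: a(x)·b(x) = (x^3 + 2x^2 + 2x + 1)·(2x^3 + 2x^2 + x) = 2x^6 + 2x^3 + x^2 + x. This has degree ≥ 4, so divide by f(x) over F_3: 2x^6 + 2x^3 + x^2 + x = (2x^2 + 2x + 2)·(x^4 + 2x^3 + 2) + (x^3 + 2). Hence a·b ≡ x^3 + 2 (mod f). (F_3[x]/(f) is a field with 3^4 = 81 elements since f is irreducible of degree 4.)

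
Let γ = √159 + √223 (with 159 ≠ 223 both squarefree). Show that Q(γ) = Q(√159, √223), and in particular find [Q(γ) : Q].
[Q(γ) : Q] = 4 (equivalently, Q(γ) = Q(√159, √223))

Obviously Q(γ) ⊆ Q(√159, √223), and [Q(√159, √223):Q] = 4 (since 159, 223 are distinct squarefree integers > 1 with 35457 not a perfect square). To show equality we compute the minimal polynomial of γ. From γ = √159 + √223: γ^2 = 159 + 2√(35457) + 223 = 382 + 2√(35457), so γ^2 - 382 = 2√(35457); squaring, (γ^2 - 382)^2 = 4·35457, i.e. γ^4 - 764γ^2 + 145924 - 141828 = 0, i.e. γ^4 - 764γ^2 + 4096 = 0. So γ is a root of x^4 - 764x^2 + 4096. This polynomial is irreducible over Q: it has no rational root (each ±√159 ± √223 is irrational), and any factorization into two quadratics over Q would force √(35457) ∈ Q (pairing opposite roots) or √159, √223 ∈ Q (other pairings), all impossible. Hence [Q(γ):Q] = 4 = [Q(√159, √223):Q], so Q(γ) = Q(√159, √223).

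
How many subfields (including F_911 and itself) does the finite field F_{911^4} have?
F_{911^4} has 3 subfields

The subfields of F_{p^n} are exactly the fields F_{p^d} for d | n (each is the fixed field of the unique index-d subgroup of Gal(F_{p^n}/F_p) ≅ Z/nZ). The divisors of n = 4 are {1, 2, 4}, giving 3 subfields: F_{911^1}, F_{911^2}, F_{911^4}.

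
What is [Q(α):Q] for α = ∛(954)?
[Q(α):Q] = 3

The minimal polynomial of α is x^3 - 954, irreducible over Q since 954 is not a perfect cube (so x^3 - 954 has no rational root). Hence [Q(α):Q] = deg(m_α) = 3.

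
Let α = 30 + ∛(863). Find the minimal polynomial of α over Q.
m_α(x) = x^3 - 90x^2 + 2700x - 27863

Set β = α - 30 = ∛(863), so β^3 = 863. Then (α - 30)^3 - 863 = 0, i.e. α is a root of g(x) = (x - 30)^3 - 863 = x^3 - 90x^2 + 2700x - 27863. Since g(x) = h(x - 30) where h(x) = x^3 - 863, and h is irreducible over Q (because 863 is not a perfect cube, so h has no rational root, and a monic cubic with no rational root is irreducible), g is also irreducible (irreducibility is preserved under the substitution x → x - 30). Hence m_α(x) = x^3 - 90x^2 + 2700x - 27863.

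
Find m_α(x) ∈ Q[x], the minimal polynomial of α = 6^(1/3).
m_α(x) = x^3 - 6

α satisfies α^3 = 6, so x^3 - 6 annihilates α. By the rational root test, a rational root p/q (in lowest terms) of x^3 - 6 would satisfy p^3 = 6 q^3, forcing q = 1 and p^3 = 6; but 6 is not a perfect cube, contradiction. A monic cubic over Q with no rational root is irreducible (any nontrivial factorization would include a linear factor). Hence x^3 - 6 is the minimal polynomial of α, and in particular [Q(α):Q] = 3.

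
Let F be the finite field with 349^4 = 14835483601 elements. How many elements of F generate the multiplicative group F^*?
There are φ(14835483600) = 3273984000 primitive elements

F_q^* is cyclic of order q - 1 = 14835483600. A cyclic group of order m has exactly φ(m) generators. Here m = 14835483600 = 2^4 · 3 · 5^2 · 7 · 29 · 60901, so the number of primitive elements is φ(14835483600) = 3273984000.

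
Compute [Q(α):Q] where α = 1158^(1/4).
[Q(α):Q] = 4

α is a root of x^4 - 1158. By Eisenstein's criterion at the prime p = 2 (which divides the constant term 1158 but p^2 = 4 does not, since 1158 is squarefree), x^4 - 1158 is irreducible over Q. Hence [Q(α):Q] = 4.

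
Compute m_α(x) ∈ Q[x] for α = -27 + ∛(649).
m_α(x) = x^3 + 81x^2 + 2187x + 19034

Set β = α + 27 = ∛(649), so β^3 = 649. Then (α + 27)^3 - 649 = 0, i.e. α is a root of g(x) = (x + 27)^3 - 649 = x^3 + 81x^2 + 2187x + 19034. Since g(x) = h(x + 27) where h(x) = x^3 - 649, and h is irreducible over Q (because 649 is not a perfect cube, so h has no rational root, and a monic cubic with no rational root is irreducible), g is also irreducible (irreducibility is preserved under the substitution x → x + 27). Hence m_α(x) = x^3 + 81x^2 + 2187x + 19034.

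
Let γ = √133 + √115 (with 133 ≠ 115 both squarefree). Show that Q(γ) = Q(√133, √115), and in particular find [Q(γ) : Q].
[Q(γ) : Q] = 4 (equivalently, Q(γ) = Q(√133, √115))

Obviously Q(γ) ⊆ Q(√133, √115), and [Q(√133, √115):Q] = 4 (since 133, 115 are distinct squarefree integers > 1 with 15295 not a perfect square). To show equality we compute the minimal polynomial of γ. From γ = √133 + √115: γ^2 = 133 + 2√(15295) + 115 = 248 + 2√(15295), so γ^2 - 248 = 2√(15295); squaring, (γ^2 - 248)^2 = 4·15295, i.e. γ^4 - 496γ^2 + 61504 - 61180 = 0, i.e. γ^4 - 496γ^2 + 324 = 0. So γ is a root of x^4 - 496x^2 + 324. This polynomial is irreducible over Q: it has no rational root (each ±√133 ± √115 is irrational), and any factorization into two quadratics over Q would force √(15295) ∈ Q (pairing opposite roots) or √133, √115 ∈ Q (other pairings), all impossible. Hence [Q(γ):Q] = 4 = [Q(√133, √115):Q], so Q(γ) = Q(√133, √115).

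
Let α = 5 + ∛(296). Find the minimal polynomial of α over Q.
m_α(x) = x^3 - 15x^2 + 75x - 421

Set β = α - 5 = ∛(296), so β^3 = 296. Then (α - 5)^3 - 296 = 0, i.e. α is a root of g(x) = (x - 5)^3 - 296 = x^3 - 15x^2 + 75x - 421. Since g(x) = h(x - 5) where h(x) = x^3 - 296, and h is irreducible over Q (because 296 is not a perfect cube, so h has no rational root, and a monic cubic with no rational root is irreducible), g is also irreducible (irreducibility is preserved under the substitution x → x - 5). Hence m_α(x) = x^3 - 15x^2 + 75x - 421.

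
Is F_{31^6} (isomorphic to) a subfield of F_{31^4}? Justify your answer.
No: F_{31^6} is not a subfield of F_{31^4}

F_{p^m} embeds in F_{p^n} iff m | n. Here 6 ∤ 4 (since 4 = 0·6 + 4 with remainder 4 ≠ 0), so F_{31^6} is not a subfield of F_{31^4}. Equivalently: if it were, the tower law would give 6 = [F_{31^6}:F_31] dividing [F_{31^4}:F_31] = 4, contradiction.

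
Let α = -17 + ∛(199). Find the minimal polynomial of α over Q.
m_α(x) = x^3 + 51x^2 + 867x + 4714

Set β = α + 17 = ∛(199), so β^3 = 199. Then (α + 17)^3 - 199 = 0, i.e. α is a root of g(x) = (x + 17)^3 - 199 = x^3 + 51x^2 + 867x + 4714. Since g(x) = h(x + 17) where h(x) = x^3 - 199, and h is irreducible over Q (because 199 is not a perfect cube, so h has no rational root, and a monic cubic with no rational root is irreducible), g is also irreducible (irreducibility is preserved under the substitution x → x + 17). Hence m_α(x) = x^3 + 51x^2 + 867x + 4714.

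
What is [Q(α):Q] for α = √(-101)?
[Q(α):Q] = 2

[Q(α):Q] equals the degree of the minimal polynomial of α. Here α^2 = -101 and x^2 + 101 is irreducible (d = -101 is squarefree, ≠ 1, hence not a square), so deg(m_α) = 2. Thus [Q(α):Q] = 2.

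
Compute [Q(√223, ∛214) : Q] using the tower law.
[Q(√223, ∛214) : Q] = 6

Let L = Q(√223, ∛214). Since Q(√223) ⊂ L and [Q(√223):Q] = 2, the tower law gives 2 | [L:Q]. Likewise Q(∛214) ⊂ L with [Q(∛214):Q] = 3 (because 214 is not a perfect cube), so 3 | [L:Q]. As gcd(2,3) = 1, [L:Q] is divisible by 6. Conversely L is generated over Q by √223 and ∛214, so [L:Q] ≤ 2·3 = 6. Therefore [Q(√223, ∛214) : Q] = 6.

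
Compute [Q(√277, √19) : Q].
[Q(√277, √19) : Q] = 4

[Q(√277):Q] = 2 (min poly x^2 - 277, irreducible since 277 is squarefree > 1). For the top step, suppose √19 ∈ Q(√277), say √19 = c + d√277 with c, d ∈ Q. Squaring: 19 = c^2 + 277d^2 + 2cd√277. Since √277 ∉ Q this forces 2cd = 0. If d = 0 then √19 = c ∈ Q, contradicting 19 squarefree > 1. If c = 0 then 19 = 277d^2, so 277·19 = (277d)^2 is a perfect square in Q — but 277·19 = 5263 is not a perfect square (since 277 and 19 are distinct squarefree integers). Contradiction. Hence √19 ∉ Q(√277), so x^2 - 19 stays irreducible over Q(√277) and [Q(√277, √19) : Q(√277)] = 2. By the tower law, [Q(√277, √19) : Q] = 2 · 2 = 4.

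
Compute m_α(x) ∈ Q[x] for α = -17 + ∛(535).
m_α(x) = x^3 + 51x^2 + 867x + 4378

Set β = α + 17 = ∛(535), so β^3 = 535. Then (α + 17)^3 - 535 = 0, i.e. α is a root of g(x) = (x + 17)^3 - 535 = x^3 + 51x^2 + 867x + 4378. Since g(x) = h(x + 17) where h(x) = x^3 - 535, and h is irreducible over Q (because 535 is not a perfect cube, so h has no rational root, and a monic cubic with no rational root is irreducible), g is also irreducible (irreducibility is preserved under the substitution x → x + 17). Hence m_α(x) = x^3 + 51x^2 + 867x + 4378.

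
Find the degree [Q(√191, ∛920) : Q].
[Q(√191, ∛920) : Q] = 6

Let L = Q(√191, ∛920). Since Q(√191) ⊂ L and [Q(√191):Q] = 2, the tower law gives 2 | [L:Q]. Likewise Q(∛920) ⊂ L with [Q(∛920):Q] = 3 (because 920 is not a perfect cube), so 3 | [L:Q]. As gcd(2,3) = 1, [L:Q] is divisible by 6. Conversely L is generated over Q by √191 and ∛920, so [L:Q] ≤ 2·3 = 6. Therefore [Q(√191, ∛920) : Q] = 6.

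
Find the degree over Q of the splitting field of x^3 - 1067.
[K : Q] = 6

The roots of x^3 - 1067 are ∛1067, ω∛1067, ω^2∛1067 where ω = e^(2πi/3) is a primitive cube root of unity, so K = Q(∛1067, ω). Now [Q(∛1067):Q] = 3 (since 1067 is not a perfect cube, x^3 - 1067 is irreducible) and [Q(ω):Q] = 2. Both 2 and 3 divide [K:Q], and [K:Q] ≤ 3·2 = 6, so [K:Q] = 6. (Equivalently: Q(∛1067) ⊂ R but ω ∉ R, so [K : Q(∛1067)] = 2.)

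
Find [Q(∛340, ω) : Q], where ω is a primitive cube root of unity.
[Q(∛340, ω) : Q] = 6

[Q(∛340):Q] = 3 (min poly x^3 - 340, irreducible since 340 is not a perfect cube). [Q(ω):Q] = 2 (min poly x^2 + x + 1). Since Q(∛340) ⊂ R and ω ∉ R, we have ω ∉ Q(∛340), so x^2 + x + 1 remains irreducible over Q(∛340) and [Q(∛340, ω) : Q(∛340)] = 2. By the tower law, [Q(∛340, ω) : Q] = 3 · 2 = 6. (In fact Q(∛340, ω) is the splitting field of x^3 - 340 over Q.)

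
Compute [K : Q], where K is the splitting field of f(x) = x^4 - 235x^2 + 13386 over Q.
[K : Q] = 4

Solving the quadratic in x^2: x^2 = (235 ± √(235^2 - 4·13386))/2 = (235 ± √1681)/2 = (235 ± 41)/2, giving x^2 = 97 or x^2 = 138. So f(x) = (x^2 - 97)(x^2 - 138) and the roots of f are ±√97, ±√138. Hence the splitting field is K = Q(√97, √138). Since 97 and 138 are distinct squarefree integers > 1, their product 13386 is not a perfect square, so √138 ∉ Q(√97). By the tower law [K:Q] = [Q(√97,√138):Q(√97)] · [Q(√97):Q] = 2 · 2 = 4.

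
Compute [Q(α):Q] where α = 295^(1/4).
[Q(α):Q] = 4

α is a root of x^4 - 295. By Eisenstein's criterion at the prime p = 5 (which divides the constant term 295 but p^2 = 25 does not, since 295 is squarefree), x^4 - 295 is irreducible over Q. Hence [Q(α):Q] = 4.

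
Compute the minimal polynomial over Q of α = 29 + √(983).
m_α(x) = x^2 - 58x - 142

From α - 29 = √(983), squaring gives (α - 29)^2 = 983, i.e. α^2 - 58α + 841 = 983, so α^2 - 58α - 142 = 0. The discriminant of x^2 - 58x - 142 is (-58)^2 - 4·(-142) = 3364 + 568 = 3932, and 4·(983) is not a perfect square in Q since 983 is squarefree and ≠ 1. Hence x^2 - 58x - 142 is irreducible over Q and is the minimal polynomial of α.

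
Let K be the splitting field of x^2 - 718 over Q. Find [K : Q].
[K : Q] = 2

f(x) = x^2 - 718 factors as (x - √718)(x + √718). The splitting field is K = Q(√718). Since 718 is squarefree and > 1, it is not a perfect square, so x^2 - 718 is irreducible over Q and [Q(√718) : Q] = 2. Hence [K : Q] = 2.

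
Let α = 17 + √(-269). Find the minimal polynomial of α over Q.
m_α(x) = x^2 - 34x + 558

From α - 17 = √(-269), squaring gives (α - 17)^2 = -269, i.e. α^2 - 34α + 289 = -269, so α^2 - 34α + 558 = 0. The discriminant of x^2 - 34x + 558 is (-34)^2 - 4·(558) = 1156 - 2232 = -1076, and 4·(-269) is not a perfect square in Q since -269 is squarefree and ≠ 1. Hence x^2 - 34x + 558 is irreducible over Q and is the minimal polynomial of α.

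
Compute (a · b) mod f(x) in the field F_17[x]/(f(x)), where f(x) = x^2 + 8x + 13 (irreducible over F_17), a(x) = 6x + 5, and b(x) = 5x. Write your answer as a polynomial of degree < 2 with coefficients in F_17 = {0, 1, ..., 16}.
a · b ≡ 6x + 1 (mod f(x))

Multiply in F_17[x]: a(x)·b(x) = (6x + 5)·(5x) = 13x^2 + 8x. This has degree ≥ 2, so divide by f(x) over F_17: 13x^2 + 8x = (13)·(x^2 + 8x + 13) + (6x + 1). Hence a·b ≡ 6x + 1 (mod f). (F_17[x]/(f) is a field with 17^2 = 289 elements since f is irreducible of degree 2.)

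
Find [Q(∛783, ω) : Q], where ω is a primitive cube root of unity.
[Q(∛783, ω) : Q] = 6

[Q(∛783):Q] = 3 (min poly x^3 - 783, irreducible since 783 is not a perfect cube). [Q(ω):Q] = 2 (min poly x^2 + x + 1). Since Q(∛783) ⊂ R and ω ∉ R, we have ω ∉ Q(∛783), so x^2 + x + 1 remains irreducible over Q(∛783) and [Q(∛783, ω) : Q(∛783)] = 2. By the tower law, [Q(∛783, ω) : Q] = 3 · 2 = 6. (In fact Q(∛783, ω) is the splitting field of x^3 - 783 over Q.)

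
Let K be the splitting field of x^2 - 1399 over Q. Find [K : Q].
[K : Q] = 2

f(x) = x^2 - 1399 factors as (x - √1399)(x + √1399). The splitting field is K = Q(√1399). Since 1399 is squarefree and > 1, it is not a perfect square, so x^2 - 1399 is irreducible over Q and [Q(√1399) : Q] = 2. Hence [K : Q] = 2.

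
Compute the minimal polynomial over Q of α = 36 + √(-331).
m_α(x) = x^2 - 72x + 1627

From α - 36 = √(-331), squaring gives (α - 36)^2 = -331, i.e. α^2 - 72α + 1296 = -331, so α^2 - 72α + 1627 = 0. The discriminant of x^2 - 72x + 1627 is (-72)^2 - 4·(1627) = 5184 - 6508 = -1324, and 4·(-331) is not a perfect square in Q since -331 is squarefree and ≠ 1. Hence x^2 - 72x + 1627 is irreducible over Q and is the minimal polynomial of α.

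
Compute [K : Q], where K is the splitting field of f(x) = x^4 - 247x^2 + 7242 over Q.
[K : Q] = 4

Solving the quadratic in x^2: x^2 = (247 ± √(247^2 - 4·7242))/2 = (247 ± √32041)/2 = (247 ± 179)/2, giving x^2 = 213 or x^2 = 34. So f(x) = (x^2 - 213)(x^2 - 34) and the roots of f are ±√213, ±√34. Hence the splitting field is K = Q(√213, √34). Since 213 and 34 are distinct squarefree integers > 1, their product 7242 is not a perfect square, so √34 ∉ Q(√213). By the tower law [K:Q] = [Q(√213,√34):Q(√213)] · [Q(√213):Q] = 2 · 2 = 4.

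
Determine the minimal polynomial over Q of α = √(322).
m_α(x) = x^2 - 322

α satisfies α^2 - 322 = 0, so x^2 - 322 annihilates α. Since d = 322 is squarefree and ≠ 1, it is not a perfect square in Q, so x^2 - 322 has no rational root and is therefore irreducible over Q (a degree-2 polynomial over a field is irreducible iff it has no root). Hence m_α(x) = x^2 - 322.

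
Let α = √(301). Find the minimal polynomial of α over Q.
m_α(x) = x^2 - 301

α satisfies α^2 - 301 = 0, so x^2 - 301 annihilates α. Since d = 301 is squarefree and ≠ 1, it is not a perfect square in Q, so x^2 - 301 has no rational root and is therefore irreducible over Q (a degree-2 polynomial over a field is irreducible iff it has no root). Hence m_α(x) = x^2 - 301.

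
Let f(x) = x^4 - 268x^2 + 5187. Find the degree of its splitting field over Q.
[K : Q] = 4

Solving the quadratic in x^2: x^2 = (268 ± √(268^2 - 4·5187))/2 = (268 ± √51076)/2 = (268 ± 226)/2, giving x^2 = 247 or x^2 = 21. So f(x) = (x^2 - 247)(x^2 - 21) and the roots of f are ±√247, ±√21. Hence the splitting field is K = Q(√247, √21). Since 247 and 21 are distinct squarefree integers > 1, their product 5187 is not a perfect square, so √21 ∉ Q(√247). By the tower law [K:Q] = [Q(√247,√21):Q(√247)] · [Q(√247):Q] = 2 · 2 = 4.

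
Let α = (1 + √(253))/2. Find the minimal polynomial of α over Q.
m_α(x) = x^2 - x - 63

From 2α - 1 = √(253), squaring gives (2α - 1)^2 = 253, i.e. 4α^2 - 4α + 1 = 253, so α^2 - α + (1 - 253)/4 = 0. Since 253 ≡ 1 (mod 4), (1 - 253)/4 = -63 ∈ Z. The polynomial x^2 - x - 63 has discriminant 1 - 4·(-63) = 253, which is not a perfect square in Q (d = 253 is squarefree and ≠ 1), so x^2 - x - 63 is irreducible over Q. It is the minimal polynomial of α.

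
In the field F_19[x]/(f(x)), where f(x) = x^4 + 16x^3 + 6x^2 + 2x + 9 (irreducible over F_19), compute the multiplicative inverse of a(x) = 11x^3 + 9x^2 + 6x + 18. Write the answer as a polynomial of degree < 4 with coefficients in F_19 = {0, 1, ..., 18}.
a(x)^(-1) ≡ 12x^3 + 7x^2 + 14x + 11 (mod f(x))

Since f is irreducible over F_19, F_19[x]/(f) is a field and a(x) ≠ 0 has an inverse. Apply the extended Euclidean algorithm to f(x) and a(x) in F_19[x]: f(x) = (7x + 13)·a(x) + (18x^2 + 7x + 3);  a(x) = (8x + 9)·(18x^2 + 7x + 3) + (14x + 10);  (18x^2 + 7x + 3) = (4x + 18)·(14x + 10) + (13). The last nonzero remainder is the constant 13 = gcd(f, a) in F_19. Back-substituting through the division chain expresses 13 = s(x)·a(x) + t(x)·f(x) with s(x) ≡ 4x^3 + 15x^2 + 11x + 10 (mod f), so (4x^3 + 15x^2 + 11x + 10)·a(x) ≡ 13 (mod f). Multiplying by 13^(-1) ≡ 3 in F_19 gives a(x)^(-1) ≡ 3·(4x^3 + 15x^2 + 11x + 10) ≡ 12x^3 + 7x^2 + 14x + 11 (mod f). Check: (11x^3 + 9x^2 + 6x + 18)·(12x^3 + 7x^2 + 14x + 11) = 18x^6 + 14x^5 + 4x^4 + 11x^3 + 5x^2 + 14x + 8 ≡ 1 (mod x^4 + 16x^3 + 6x^2 + 2x + 9).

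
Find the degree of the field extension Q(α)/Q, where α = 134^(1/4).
[Q(α):Q] = 4

α is a root of x^4 - 134. By Eisenstein's criterion at the prime p = 2 (which divides the constant term 134 but p^2 = 4 does not, since 134 is squarefree), x^4 - 134 is irreducible over Q. Hence [Q(α):Q] = 4.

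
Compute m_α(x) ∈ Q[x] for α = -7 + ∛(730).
m_α(x) = x^3 + 21x^2 + 147x - 387

Set β = α + 7 = ∛(730), so β^3 = 730. Then (α + 7)^3 - 730 = 0, i.e. α is a root of g(x) = (x + 7)^3 - 730 = x^3 + 21x^2 + 147x - 387. Since g(x) = h(x + 7) where h(x) = x^3 - 730, and h is irreducible over Q (because 730 is not a perfect cube, so h has no rational root, and a monic cubic with no rational root is irreducible), g is also irreducible (irreducibility is preserved under the substitution x → x + 7). Hence m_α(x) = x^3 + 21x^2 + 147x - 387.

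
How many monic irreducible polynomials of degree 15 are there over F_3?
There are 956576 monic irreducible polynomials of degree 15 over F_3

Each element of F_{3^15} that lies in no proper subfield is a root of exactly one monic irreducible of degree 15 over F_3, and each such polynomial has 15 distinct roots in F_{3^15}. By Möbius inversion the count is N_3(15) = (1/15) Σ_{d|15} μ(15/d) · 3^d = (1/15)(μ(15)·3^1 + μ(5)·3^3 + μ(3)·3^5 + μ(1)·3^15) = 14348640/15 = 956576.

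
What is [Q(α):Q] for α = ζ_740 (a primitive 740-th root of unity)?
[Q(α):Q] = 288

The minimal polynomial of ζ_740 over Q is the 740-th cyclotomic polynomial Φ_740(x), which is irreducible over Q and has degree φ(740) = 288. Hence [Q(α):Q] = φ(740) = 288.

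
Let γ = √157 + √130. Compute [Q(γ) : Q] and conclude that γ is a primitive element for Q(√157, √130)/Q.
[Q(γ) : Q] = 4 (equivalently, Q(γ) = Q(√157, √130))

Obviously Q(γ) ⊆ Q(√157, √130), and [Q(√157, √130):Q] = 4 (since 157, 130 are distinct squarefree integers > 1 with 20410 not a perfect square). To show equality we compute the minimal polynomial of γ. From γ = √157 + √130: γ^2 = 157 + 2√(20410) + 130 = 287 + 2√(20410), so γ^2 - 287 = 2√(20410); squaring, (γ^2 - 287)^2 = 4·20410, i.e. γ^4 - 574γ^2 + 82369 - 81640 = 0, i.e. γ^4 - 574γ^2 + 729 = 0. So γ is a root of x^4 - 574x^2 + 729. This polynomial is irreducible over Q: it has no rational root (each ±√157 ± √130 is irrational), and any factorization into two quadratics over Q would force √(20410) ∈ Q (pairing opposite roots) or √157, √130 ∈ Q (other pairings), all impossible. Hence [Q(γ):Q] = 4 = [Q(√157, √130):Q], so Q(γ) = Q(√157, √130).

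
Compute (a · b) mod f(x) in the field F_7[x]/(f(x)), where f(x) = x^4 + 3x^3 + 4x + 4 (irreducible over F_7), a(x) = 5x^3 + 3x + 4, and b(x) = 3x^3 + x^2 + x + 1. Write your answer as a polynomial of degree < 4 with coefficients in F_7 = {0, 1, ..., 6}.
a · b ≡ 6x^3 + 2x^2 + 2x (mod f(x))

Multiply in F_7[x]: a(x)·b(x) = (5x^3 + 3x + 4)·(3x^3 + x^2 + x + 1) = x^6 + 5x^5 + 6x^3 + 4. This has degree ≥ 4, so divide by f(x) over F_7: x^6 + 5x^5 + 6x^3 + 4 = (x^2 + 2x + 1)·(x^4 + 3x^3 + 4x + 4) + (6x^3 + 2x^2 + 2x). Hence a·b ≡ 6x^3 + 2x^2 + 2x (mod f). (F_7[x]/(f) is a field with 7^4 = 2401 elements since f is irreducible of degree 4.)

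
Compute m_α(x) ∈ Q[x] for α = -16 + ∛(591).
m_α(x) = x^3 + 48x^2 + 768x + 3505

Set β = α + 16 = ∛(591), so β^3 = 591. Then (α + 16)^3 - 591 = 0, i.e. α is a root of g(x) = (x + 16)^3 - 591 = x^3 + 48x^2 + 768x + 3505. Since g(x) = h(x + 16) where h(x) = x^3 - 591, and h is irreducible over Q (because 591 is not a perfect cube, so h has no rational root, and a monic cubic with no rational root is irreducible), g is also irreducible (irreducibility is preserved under the substitution x → x + 16). Hence m_α(x) = x^3 + 48x^2 + 768x + 3505.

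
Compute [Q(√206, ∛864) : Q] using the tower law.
[Q(√206, ∛864) : Q] = 6

Let L = Q(√206, ∛864). Since Q(√206) ⊂ L and [Q(√206):Q] = 2, the tower law gives 2 | [L:Q]. Likewise Q(∛864) ⊂ L with [Q(∛864):Q] = 3 (because 864 is not a perfect cube), so 3 | [L:Q]. As gcd(2,3) = 1, [L:Q] is divisible by 6. Conversely L is generated over Q by √206 and ∛864, so [L:Q] ≤ 2·3 = 6. Therefore [Q(√206, ∛864) : Q] = 6.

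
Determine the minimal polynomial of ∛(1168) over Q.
m_α(x) = x^3 - 1168

α satisfies α^3 = 1168, so x^3 - 1168 annihilates α. By the rational root test, a rational root p/q (in lowest terms) of x^3 - 1168 would satisfy p^3 = 1168 q^3, forcing q = 1 and p^3 = 1168; but 1168 is not a perfect cube, contradiction. A monic cubic over Q with no rational root is irreducible (any nontrivial factorization would include a linear factor). Hence x^3 - 1168 is the minimal polynomial of α, and in particular [Q(α):Q] = 3.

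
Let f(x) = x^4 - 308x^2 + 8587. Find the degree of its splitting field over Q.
[K : Q] = 4

Solving the quadratic in x^2: x^2 = (308 ± √(308^2 - 4·8587))/2 = (308 ± √60516)/2 = (308 ± 246)/2, giving x^2 = 31 or x^2 = 277. So f(x) = (x^2 - 31)(x^2 - 277) and the roots of f are ±√31, ±√277. Hence the splitting field is K = Q(√31, √277). Since 31 and 277 are distinct squarefree integers > 1, their product 8587 is not a perfect square, so √277 ∉ Q(√31). By the tower law [K:Q] = [Q(√31,√277):Q(√31)] · [Q(√31):Q] = 2 · 2 = 4.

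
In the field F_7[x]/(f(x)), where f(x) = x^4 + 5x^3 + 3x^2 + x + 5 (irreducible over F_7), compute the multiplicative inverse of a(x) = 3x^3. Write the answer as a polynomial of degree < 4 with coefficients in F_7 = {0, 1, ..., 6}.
a(x)^(-1) ≡ 3x^2 + 4 (mod f(x))

Since f is irreducible over F_7, F_7[x]/(f) is a field and a(x) ≠ 0 has an inverse. Apply the extended Euclidean algorithm to f(x) and a(x) in F_7[x]: f(x) = (5x + 4)·a(x) + (3x^2 + x + 5);  a(x) = (x + 2)·(3x^2 + x + 5) + (4). The last nonzero remainder is the constant 4 = gcd(f, a) in F_7. Back-substituting through the division chain expresses 4 = s(x)·a(x) + t(x)·f(x) with s(x) ≡ 5x^2 + 2 (mod f), so (5x^2 + 2)·a(x) ≡ 4 (mod f). Multiplying by 4^(-1) ≡ 2 in F_7 gives a(x)^(-1) ≡ 2·(5x^2 + 2) ≡ 3x^2 + 4 (mod f). Check: (3x^3)·(3x^2 + 4) = 2x^5 + 5x^3 ≡ 1 (mod x^4 + 5x^3 + 3x^2 + x + 5).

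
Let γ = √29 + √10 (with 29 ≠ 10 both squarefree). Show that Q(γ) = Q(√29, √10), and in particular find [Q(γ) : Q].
[Q(γ) : Q] = 4 (equivalently, Q(γ) = Q(√29, √10))

Obviously Q(γ) ⊆ Q(√29, √10), and [Q(√29, √10):Q] = 4 (since 29, 10 are distinct squarefree integers > 1 with 290 not a perfect square). To show equality we compute the minimal polynomial of γ. From γ = √29 + √10: γ^2 = 29 + 2√(290) + 10 = 39 + 2√(290), so γ^2 - 39 = 2√(290); squaring, (γ^2 - 39)^2 = 4·290, i.e. γ^4 - 78γ^2 + 1521 - 1160 = 0, i.e. γ^4 - 78γ^2 + 361 = 0. So γ is a root of x^4 - 78x^2 + 361. This polynomial is irreducible over Q: it has no rational root (each ±√29 ± √10 is irrational), and any factorization into two quadratics over Q would force √(290) ∈ Q (pairing opposite roots) or √29, √10 ∈ Q (other pairings), all impossible. Hence [Q(γ):Q] = 4 = [Q(√29, √10):Q], so Q(γ) = Q(√29, √10).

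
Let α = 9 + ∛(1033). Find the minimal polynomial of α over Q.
m_α(x) = x^3 - 27x^2 + 243x - 1762

Set β = α - 9 = ∛(1033), so β^3 = 1033. Then (α - 9)^3 - 1033 = 0, i.e. α is a root of g(x) = (x - 9)^3 - 1033 = x^3 - 27x^2 + 243x - 1762. Since g(x) = h(x - 9) where h(x) = x^3 - 1033, and h is irreducible over Q (because 1033 is not a perfect cube, so h has no rational root, and a monic cubic with no rational root is irreducible), g is also irreducible (irreducibility is preserved under the substitution x → x - 9). Hence m_α(x) = x^3 - 27x^2 + 243x - 1762.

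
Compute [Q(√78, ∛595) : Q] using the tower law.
[Q(√78, ∛595) : Q] = 6

Let L = Q(√78, ∛595). Since Q(√78) ⊂ L and [Q(√78):Q] = 2, the tower law gives 2 | [L:Q]. Likewise Q(∛595) ⊂ L with [Q(∛595):Q] = 3 (because 595 is not a perfect cube), so 3 | [L:Q]. As gcd(2,3) = 1, [L:Q] is divisible by 6. Conversely L is generated over Q by √78 and ∛595, so [L:Q] ≤ 2·3 = 6. Therefore [Q(√78, ∛595) : Q] = 6.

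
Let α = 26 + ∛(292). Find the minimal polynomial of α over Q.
m_α(x) = x^3 - 78x^2 + 2028x - 17868

Set β = α - 26 = ∛(292), so β^3 = 292. Then (α - 26)^3 - 292 = 0, i.e. α is a root of g(x) = (x - 26)^3 - 292 = x^3 - 78x^2 + 2028x - 17868. Since g(x) = h(x - 26) where h(x) = x^3 - 292, and h is irreducible over Q (because 292 is not a perfect cube, so h has no rational root, and a monic cubic with no rational root is irreducible), g is also irreducible (irreducibility is preserved under the substitution x → x - 26). Hence m_α(x) = x^3 - 78x^2 + 2028x - 17868.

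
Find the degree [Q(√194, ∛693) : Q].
[Q(√194, ∛693) : Q] = 6

Let L = Q(√194, ∛693). Since Q(√194) ⊂ L and [Q(√194):Q] = 2, the tower law gives 2 | [L:Q]. Likewise Q(∛693) ⊂ L with [Q(∛693):Q] = 3 (because 693 is not a perfect cube), so 3 | [L:Q]. As gcd(2,3) = 1, [L:Q] is divisible by 6. Conversely L is generated over Q by √194 and ∛693, so [L:Q] ≤ 2·3 = 6. Therefore [Q(√194, ∛693) : Q] = 6.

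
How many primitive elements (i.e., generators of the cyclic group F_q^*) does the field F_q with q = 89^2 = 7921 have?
There are φ(7920) = 1920 primitive elements

F_q^* is cyclic of order q - 1 = 7920. A cyclic group of order m has exactly φ(m) generators. Here m = 7920 = 2^4 · 3^2 · 5 · 11, so the number of primitive elements is φ(7920) = 1920.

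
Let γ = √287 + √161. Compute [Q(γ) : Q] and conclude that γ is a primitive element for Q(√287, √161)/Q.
[Q(γ) : Q] = 4 (equivalently, Q(γ) = Q(√287, √161))

Obviously Q(γ) ⊆ Q(√287, √161), and [Q(√287, √161):Q] = 4 (since 287, 161 are distinct squarefree integers > 1 with 46207 not a perfect square). To show equality we compute the minimal polynomial of γ. From γ = √287 + √161: γ^2 = 287 + 2√(46207) + 161 = 448 + 2√(46207), so γ^2 - 448 = 2√(46207); squaring, (γ^2 - 448)^2 = 4·46207, i.e. γ^4 - 896γ^2 + 200704 - 184828 = 0, i.e. γ^4 - 896γ^2 + 15876 = 0. So γ is a root of x^4 - 896x^2 + 15876. This polynomial is irreducible over Q: it has no rational root (each ±√287 ± √161 is irrational), and any factorization into two quadratics over Q would force √(46207) ∈ Q (pairing opposite roots) or √287, √161 ∈ Q (other pairings), all impossible. Hence [Q(γ):Q] = 4 = [Q(√287, √161):Q], so Q(γ) = Q(√287, √161).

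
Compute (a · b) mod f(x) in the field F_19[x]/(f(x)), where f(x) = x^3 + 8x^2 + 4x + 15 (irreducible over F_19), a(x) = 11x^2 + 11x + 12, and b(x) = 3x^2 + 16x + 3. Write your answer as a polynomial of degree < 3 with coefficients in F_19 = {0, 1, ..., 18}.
a · b ≡ 2x^2 + 7x + 6 (mod f(x))

Multiply in F_19[x]: a(x)·b(x) = (11x^2 + 11x + 12)·(3x^2 + 16x + 3) = 14x^4 + 17x^2 + 16x + 17. This has degree ≥ 3, so divide by f(x) over F_19: 14x^4 + 17x^2 + 16x + 17 = (14x + 2)·(x^3 + 8x^2 + 4x + 15) + (2x^2 + 7x + 6). Hence a·b ≡ 2x^2 + 7x + 6 (mod f). (F_19[x]/(f) is a field with 19^3 = 6859 elements since f is irreducible of degree 3.)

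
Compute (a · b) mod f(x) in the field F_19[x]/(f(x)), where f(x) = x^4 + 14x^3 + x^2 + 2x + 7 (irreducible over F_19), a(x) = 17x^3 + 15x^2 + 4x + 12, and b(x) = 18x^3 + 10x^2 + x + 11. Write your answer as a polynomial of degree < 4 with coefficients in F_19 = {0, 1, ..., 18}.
a · b ≡ 13x^3 + 4x^2 + 7x + 13 (mod f(x))

Multiply in F_19[x]: a(x)·b(x) = (17x^3 + 15x^2 + 4x + 12)·(18x^3 + 10x^2 + x + 11) = 2x^6 + 3x^5 + 11x^4 + 2x^3 + 4x^2 + 18x + 18. This has degree ≥ 4, so divide by f(x) over F_19: 2x^6 + 3x^5 + 11x^4 + 2x^3 + 4x^2 + 18x + 18 = (2x^2 + 13x + 17)·(x^4 + 14x^3 + x^2 + 2x + 7) + (13x^3 + 4x^2 + 7x + 13). Hence a·b ≡ 13x^3 + 4x^2 + 7x + 13 (mod f). (F_19[x]/(f) is a field with 19^4 = 130321 elements since f is irreducible of degree 4.)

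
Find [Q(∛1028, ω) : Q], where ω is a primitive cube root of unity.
[Q(∛1028, ω) : Q] = 6

[Q(∛1028):Q] = 3 (min poly x^3 - 1028, irreducible since 1028 is not a perfect cube). [Q(ω):Q] = 2 (min poly x^2 + x + 1). Since Q(∛1028) ⊂ R and ω ∉ R, we have ω ∉ Q(∛1028), so x^2 + x + 1 remains irreducible over Q(∛1028) and [Q(∛1028, ω) : Q(∛1028)] = 2. By the tower law, [Q(∛1028, ω) : Q] = 3 · 2 = 6. (In fact Q(∛1028, ω) is the splitting field of x^3 - 1028 over Q.)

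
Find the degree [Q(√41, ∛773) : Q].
[Q(√41, ∛773) : Q] = 6

Let L = Q(√41, ∛773). Since Q(√41) ⊂ L and [Q(√41):Q] = 2, the tower law gives 2 | [L:Q]. Likewise Q(∛773) ⊂ L with [Q(∛773):Q] = 3 (because 773 is not a perfect cube), so 3 | [L:Q]. As gcd(2,3) = 1, [L:Q] is divisible by 6. Conversely L is generated over Q by √41 and ∛773, so [L:Q] ≤ 2·3 = 6. Therefore [Q(√41, ∛773) : Q] = 6.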